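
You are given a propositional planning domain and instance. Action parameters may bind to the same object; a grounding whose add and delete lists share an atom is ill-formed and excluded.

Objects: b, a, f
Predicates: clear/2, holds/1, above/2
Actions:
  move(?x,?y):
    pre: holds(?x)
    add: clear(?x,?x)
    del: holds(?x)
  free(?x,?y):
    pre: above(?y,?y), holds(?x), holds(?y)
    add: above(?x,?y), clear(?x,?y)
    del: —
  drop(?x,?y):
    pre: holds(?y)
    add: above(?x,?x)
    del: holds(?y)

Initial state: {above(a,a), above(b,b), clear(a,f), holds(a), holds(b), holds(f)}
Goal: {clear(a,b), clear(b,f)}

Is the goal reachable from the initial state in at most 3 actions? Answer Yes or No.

Yes

1. free(a,b)  →  {above(a,a), above(a,b), above(b,b), clear(a,b), clear(a,f), holds(a), holds(b), holds(f)}
2. drop(f,a)  →  {above(a,a), above(a,b), above(b,b), above(f,f), clear(a,b), clear(a,f), holds(b), holds(f)}
3. free(b,f)  →  {above(a,a), above(a,b), above(b,b), above(b,f), above(f,f), clear(a,b), clear(a,f), clear(b,f), holds(b), holds(f)}
optimal plan length = 3; 3 ≤ 3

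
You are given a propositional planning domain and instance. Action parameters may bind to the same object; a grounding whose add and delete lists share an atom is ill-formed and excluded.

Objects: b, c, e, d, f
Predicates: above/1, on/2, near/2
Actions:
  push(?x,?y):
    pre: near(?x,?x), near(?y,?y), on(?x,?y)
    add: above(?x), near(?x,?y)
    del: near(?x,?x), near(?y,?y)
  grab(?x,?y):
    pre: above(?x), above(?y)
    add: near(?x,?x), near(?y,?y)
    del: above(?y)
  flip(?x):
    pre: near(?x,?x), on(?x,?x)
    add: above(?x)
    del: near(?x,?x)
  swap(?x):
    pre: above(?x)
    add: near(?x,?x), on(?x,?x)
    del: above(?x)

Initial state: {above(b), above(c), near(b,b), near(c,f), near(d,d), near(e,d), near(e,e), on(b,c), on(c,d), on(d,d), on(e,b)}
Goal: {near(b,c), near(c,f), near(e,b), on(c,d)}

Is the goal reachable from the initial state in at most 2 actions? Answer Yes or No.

No

1. push(e,b)  →  {above(b), above(c), above(e), near(c,f), near(d,d), near(e,b), near(e,d), on(b,c), on(c,d), on(d,d), on(e,b)}
2. grab(b,c)  →  {above(b), above(e), near(b,b), near(c,c), near(c,f), near(d,d), near(e,b), near(e,d), on(b,c), on(c,d), on(d,d), on(e,b)}
3. push(b,c)  →  {above(b), above(e), near(b,c), near(c,f), near(d,d), near(e,b), near(e,d), on(b,c), on(c,d), on(d,d), on(e,b)}
optimal plan length = 3; 3 > 2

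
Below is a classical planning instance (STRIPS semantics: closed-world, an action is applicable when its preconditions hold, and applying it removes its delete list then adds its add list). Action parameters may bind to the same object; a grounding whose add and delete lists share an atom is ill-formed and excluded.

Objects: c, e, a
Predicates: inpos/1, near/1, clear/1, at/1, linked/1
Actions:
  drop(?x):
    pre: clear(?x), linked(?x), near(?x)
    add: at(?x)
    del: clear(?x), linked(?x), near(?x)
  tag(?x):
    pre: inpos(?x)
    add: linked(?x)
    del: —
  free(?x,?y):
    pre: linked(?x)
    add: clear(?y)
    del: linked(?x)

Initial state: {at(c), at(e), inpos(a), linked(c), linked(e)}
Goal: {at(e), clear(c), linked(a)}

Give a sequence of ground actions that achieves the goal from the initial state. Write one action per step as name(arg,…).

1. tag(a)  →  {at(c), at(e), inpos(a), linked(a), linked(c), linked(e)}
2. free(c,c)  →  {at(c), at(e), clear(c), inpos(a), linked(a), linked(e)}

tag(a); free(c,c)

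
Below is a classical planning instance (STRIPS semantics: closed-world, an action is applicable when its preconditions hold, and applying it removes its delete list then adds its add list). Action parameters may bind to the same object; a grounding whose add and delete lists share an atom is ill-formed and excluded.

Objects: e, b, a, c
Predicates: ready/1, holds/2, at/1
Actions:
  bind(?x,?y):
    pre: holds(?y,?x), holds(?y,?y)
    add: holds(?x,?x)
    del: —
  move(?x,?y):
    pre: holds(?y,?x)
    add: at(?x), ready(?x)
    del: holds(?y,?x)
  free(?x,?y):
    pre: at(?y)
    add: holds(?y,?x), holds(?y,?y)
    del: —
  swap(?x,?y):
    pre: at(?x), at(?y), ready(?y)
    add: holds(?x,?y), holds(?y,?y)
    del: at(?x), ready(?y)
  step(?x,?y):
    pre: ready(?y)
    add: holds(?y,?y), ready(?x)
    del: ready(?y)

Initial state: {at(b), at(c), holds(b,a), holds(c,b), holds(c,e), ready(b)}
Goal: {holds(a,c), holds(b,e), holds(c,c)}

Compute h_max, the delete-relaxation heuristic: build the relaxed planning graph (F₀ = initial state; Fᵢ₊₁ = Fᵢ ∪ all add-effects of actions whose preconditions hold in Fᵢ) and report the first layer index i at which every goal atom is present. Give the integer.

2

F0 = init (6 atoms)
F1 = F0 ∪ {at(a), at(e), holds(b,b), holds(b,c), holds(b,e), holds(c,a), holds(c,c), ready(a), ready(c), ready(e)}  (16 atoms)
F2 = F1 ∪ {holds(a,a), holds(a,b), holds(a,c), holds(a,e), holds(e,a), holds(e,b), holds(e,c), holds(e,e)}  (24 atoms)
goal ⊆ F2  ⇒  h_max = 2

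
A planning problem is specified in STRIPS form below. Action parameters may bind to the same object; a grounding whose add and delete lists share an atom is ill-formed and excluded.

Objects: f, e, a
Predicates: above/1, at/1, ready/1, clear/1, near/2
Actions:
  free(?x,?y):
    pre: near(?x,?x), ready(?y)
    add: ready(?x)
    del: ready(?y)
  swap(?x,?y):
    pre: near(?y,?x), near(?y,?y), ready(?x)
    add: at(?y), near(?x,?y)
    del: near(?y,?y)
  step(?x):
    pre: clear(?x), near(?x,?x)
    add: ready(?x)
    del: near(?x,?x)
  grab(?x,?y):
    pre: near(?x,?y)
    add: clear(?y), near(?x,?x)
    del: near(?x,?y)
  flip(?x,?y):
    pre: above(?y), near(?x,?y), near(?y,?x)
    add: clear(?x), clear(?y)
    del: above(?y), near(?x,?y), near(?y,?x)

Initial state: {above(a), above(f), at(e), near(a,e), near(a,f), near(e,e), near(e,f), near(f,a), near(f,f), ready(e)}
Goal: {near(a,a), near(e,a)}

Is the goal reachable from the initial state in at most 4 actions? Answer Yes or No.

1. grab(a,f)  →  {above(a), above(f), at(e), clear(f), near(a,a), near(a,e), near(e,e), near(e,f), near(f,a), near(f,f), ready(e)}
2. swap(e,a)  →  {above(a), above(f), at(a), at(e), clear(f), near(a,e), near(e,a), near(e,e), near(e,f), near(f,a), near(f,f), ready(e)}
3. grab(a,e)  →  {above(a), above(f), at(a), at(e), clear(e), clear(f), near(a,a), near(e,a), near(e,e), near(e,f), near(f,a), near(f,f), ready(e)}
optimal plan length = 3; 3 ≤ 4

Yes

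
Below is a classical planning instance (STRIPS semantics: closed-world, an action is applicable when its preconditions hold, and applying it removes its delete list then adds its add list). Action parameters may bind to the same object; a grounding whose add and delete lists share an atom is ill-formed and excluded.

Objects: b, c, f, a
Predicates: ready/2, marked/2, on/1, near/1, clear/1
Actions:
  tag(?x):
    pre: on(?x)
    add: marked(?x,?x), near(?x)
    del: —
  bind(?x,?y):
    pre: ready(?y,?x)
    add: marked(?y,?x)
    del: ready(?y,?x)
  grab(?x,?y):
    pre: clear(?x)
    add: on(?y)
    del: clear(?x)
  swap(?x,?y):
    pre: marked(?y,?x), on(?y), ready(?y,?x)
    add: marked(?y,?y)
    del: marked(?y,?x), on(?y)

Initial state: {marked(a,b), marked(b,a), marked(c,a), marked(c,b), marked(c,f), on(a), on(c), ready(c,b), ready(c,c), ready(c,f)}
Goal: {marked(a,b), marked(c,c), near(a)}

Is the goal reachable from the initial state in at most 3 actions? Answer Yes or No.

Yes

1. tag(c)  →  {marked(a,b), marked(b,a), marked(c,a), marked(c,b), marked(c,c), marked(c,f), near(c), on(a), on(c), ready(c,b), ready(c,c), ready(c,f)}
2. tag(a)  →  {marked(a,a), marked(a,b), marked(b,a), marked(c,a), marked(c,b), marked(c,c), marked(c,f), near(a), near(c), on(a), on(c), ready(c,b), ready(c,c), ready(c,f)}
optimal plan length = 2; 2 ≤ 3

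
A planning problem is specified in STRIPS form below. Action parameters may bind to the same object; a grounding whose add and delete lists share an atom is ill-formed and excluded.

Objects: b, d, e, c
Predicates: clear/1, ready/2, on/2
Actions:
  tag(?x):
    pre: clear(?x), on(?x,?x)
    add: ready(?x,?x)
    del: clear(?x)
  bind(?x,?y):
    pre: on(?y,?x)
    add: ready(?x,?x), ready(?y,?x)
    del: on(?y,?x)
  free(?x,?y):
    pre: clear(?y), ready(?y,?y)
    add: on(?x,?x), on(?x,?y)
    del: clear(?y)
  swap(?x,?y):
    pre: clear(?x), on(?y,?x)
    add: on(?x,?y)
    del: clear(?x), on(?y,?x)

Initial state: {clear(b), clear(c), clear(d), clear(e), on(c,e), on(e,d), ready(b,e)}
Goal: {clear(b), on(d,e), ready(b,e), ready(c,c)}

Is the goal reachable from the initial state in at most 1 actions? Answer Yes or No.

1. swap(d,e)  →  {clear(b), clear(c), clear(e), on(c,e), on(d,e), ready(b,e)}
2. swap(e,c)  →  {clear(b), clear(c), on(d,e), on(e,c), ready(b,e)}
3. bind(c,e)  →  {clear(b), clear(c), on(d,e), ready(b,e), ready(c,c), ready(e,c)}
optimal plan length = 3; 3 > 1

No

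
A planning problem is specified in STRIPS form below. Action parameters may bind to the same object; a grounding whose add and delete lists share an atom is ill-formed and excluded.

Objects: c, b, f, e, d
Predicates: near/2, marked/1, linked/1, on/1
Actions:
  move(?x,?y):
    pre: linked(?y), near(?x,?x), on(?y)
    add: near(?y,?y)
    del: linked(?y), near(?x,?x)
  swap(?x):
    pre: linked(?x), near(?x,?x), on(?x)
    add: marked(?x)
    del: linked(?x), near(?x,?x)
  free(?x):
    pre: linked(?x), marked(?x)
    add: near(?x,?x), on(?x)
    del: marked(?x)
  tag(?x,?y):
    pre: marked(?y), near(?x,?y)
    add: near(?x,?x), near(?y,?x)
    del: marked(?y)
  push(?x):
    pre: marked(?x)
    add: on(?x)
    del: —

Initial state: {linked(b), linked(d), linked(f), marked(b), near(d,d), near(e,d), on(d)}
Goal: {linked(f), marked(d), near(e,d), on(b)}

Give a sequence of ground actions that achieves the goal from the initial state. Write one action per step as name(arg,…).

1. swap(d)  →  {linked(b), linked(f), marked(b), marked(d), near(e,d), on(d)}
2. free(b)  →  {linked(b), linked(f), marked(d), near(b,b), near(e,d), on(b), on(d)}

swap(d); free(b)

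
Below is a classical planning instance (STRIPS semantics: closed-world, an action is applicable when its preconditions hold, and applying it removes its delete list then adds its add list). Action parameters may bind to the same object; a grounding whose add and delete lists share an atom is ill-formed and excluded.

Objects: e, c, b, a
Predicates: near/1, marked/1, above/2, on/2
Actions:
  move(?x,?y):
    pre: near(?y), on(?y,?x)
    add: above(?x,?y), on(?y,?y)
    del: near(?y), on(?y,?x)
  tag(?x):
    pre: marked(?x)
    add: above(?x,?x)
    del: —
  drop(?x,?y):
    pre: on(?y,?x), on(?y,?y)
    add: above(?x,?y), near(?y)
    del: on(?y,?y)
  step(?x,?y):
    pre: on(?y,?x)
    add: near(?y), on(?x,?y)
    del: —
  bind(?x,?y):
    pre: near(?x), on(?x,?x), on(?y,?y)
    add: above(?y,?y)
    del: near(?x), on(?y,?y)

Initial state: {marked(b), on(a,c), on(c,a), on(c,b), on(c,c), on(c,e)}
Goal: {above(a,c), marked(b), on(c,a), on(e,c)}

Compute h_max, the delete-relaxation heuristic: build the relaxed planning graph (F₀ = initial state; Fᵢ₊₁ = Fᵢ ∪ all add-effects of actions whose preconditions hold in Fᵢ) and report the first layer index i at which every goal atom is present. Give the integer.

F0 = init (6 atoms)
F1 = F0 ∪ {above(a,c), above(b,b), above(b,c), above(c,c), above(e,c), near(a), near(c), on(b,c), on(e,c)}  (15 atoms)
goal ⊆ F1  ⇒  h_max = 1

1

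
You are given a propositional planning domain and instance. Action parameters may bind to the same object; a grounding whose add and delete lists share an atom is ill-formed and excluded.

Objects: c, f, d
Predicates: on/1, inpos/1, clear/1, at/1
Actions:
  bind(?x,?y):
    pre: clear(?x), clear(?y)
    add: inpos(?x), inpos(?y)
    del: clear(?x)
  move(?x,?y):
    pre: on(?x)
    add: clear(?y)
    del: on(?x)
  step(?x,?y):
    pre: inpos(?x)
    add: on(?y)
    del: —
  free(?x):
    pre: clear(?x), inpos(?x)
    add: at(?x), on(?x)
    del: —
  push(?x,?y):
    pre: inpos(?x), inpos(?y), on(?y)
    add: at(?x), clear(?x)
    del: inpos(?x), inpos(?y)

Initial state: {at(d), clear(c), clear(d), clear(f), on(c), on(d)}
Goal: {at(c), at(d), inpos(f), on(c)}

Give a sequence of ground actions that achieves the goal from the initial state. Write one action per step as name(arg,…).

bind(c,f); push(c,c)

1. bind(c,f)  →  {at(d), clear(d), clear(f), inpos(c), inpos(f), on(c), on(d)}
2. push(c,c)  →  {at(c), at(d), clear(c), clear(d), clear(f), inpos(f), on(c), on(d)}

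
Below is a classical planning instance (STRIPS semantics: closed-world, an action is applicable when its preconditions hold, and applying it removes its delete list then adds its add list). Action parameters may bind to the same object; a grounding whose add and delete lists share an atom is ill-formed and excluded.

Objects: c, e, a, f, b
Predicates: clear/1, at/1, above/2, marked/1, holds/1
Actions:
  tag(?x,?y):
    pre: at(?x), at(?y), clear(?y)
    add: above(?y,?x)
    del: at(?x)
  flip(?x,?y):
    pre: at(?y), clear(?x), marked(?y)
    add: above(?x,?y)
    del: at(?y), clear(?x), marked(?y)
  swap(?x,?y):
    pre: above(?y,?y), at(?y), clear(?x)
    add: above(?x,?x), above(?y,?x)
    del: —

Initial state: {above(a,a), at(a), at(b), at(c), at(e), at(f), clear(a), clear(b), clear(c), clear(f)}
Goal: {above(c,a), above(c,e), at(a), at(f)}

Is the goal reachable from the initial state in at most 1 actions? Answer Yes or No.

No

1. tag(e,c)  →  {above(a,a), above(c,e), at(a), at(b), at(c), at(f), clear(a), clear(b), clear(c), clear(f)}
2. swap(c,a)  →  {above(a,a), above(a,c), above(c,c), above(c,e), at(a), at(b), at(c), at(f), clear(a), clear(b), clear(c), clear(f)}
3. swap(a,c)  →  {above(a,a), above(a,c), above(c,a), above(c,c), above(c,e), at(a), at(b), at(c), at(f), clear(a), clear(b), clear(c), clear(f)}
optimal plan length = 3; 3 > 1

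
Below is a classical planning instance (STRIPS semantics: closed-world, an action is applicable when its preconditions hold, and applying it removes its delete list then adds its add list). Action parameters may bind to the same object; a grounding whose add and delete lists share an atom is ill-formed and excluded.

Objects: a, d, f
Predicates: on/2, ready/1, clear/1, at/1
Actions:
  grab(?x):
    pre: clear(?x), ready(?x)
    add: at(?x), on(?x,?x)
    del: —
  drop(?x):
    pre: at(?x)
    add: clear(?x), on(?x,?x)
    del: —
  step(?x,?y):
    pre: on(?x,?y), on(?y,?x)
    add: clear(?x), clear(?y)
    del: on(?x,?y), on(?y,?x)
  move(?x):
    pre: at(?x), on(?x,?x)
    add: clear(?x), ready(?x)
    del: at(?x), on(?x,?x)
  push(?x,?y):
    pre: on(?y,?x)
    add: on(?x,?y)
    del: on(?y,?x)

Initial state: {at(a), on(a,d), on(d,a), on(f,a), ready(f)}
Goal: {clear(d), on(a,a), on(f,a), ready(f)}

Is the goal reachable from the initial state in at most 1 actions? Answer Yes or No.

1. drop(a)  →  {at(a), clear(a), on(a,a), on(a,d), on(d,a), on(f,a), ready(f)}
2. step(a,d)  →  {at(a), clear(a), clear(d), on(a,a), on(f,a), ready(f)}
optimal plan length = 2; 2 > 1

No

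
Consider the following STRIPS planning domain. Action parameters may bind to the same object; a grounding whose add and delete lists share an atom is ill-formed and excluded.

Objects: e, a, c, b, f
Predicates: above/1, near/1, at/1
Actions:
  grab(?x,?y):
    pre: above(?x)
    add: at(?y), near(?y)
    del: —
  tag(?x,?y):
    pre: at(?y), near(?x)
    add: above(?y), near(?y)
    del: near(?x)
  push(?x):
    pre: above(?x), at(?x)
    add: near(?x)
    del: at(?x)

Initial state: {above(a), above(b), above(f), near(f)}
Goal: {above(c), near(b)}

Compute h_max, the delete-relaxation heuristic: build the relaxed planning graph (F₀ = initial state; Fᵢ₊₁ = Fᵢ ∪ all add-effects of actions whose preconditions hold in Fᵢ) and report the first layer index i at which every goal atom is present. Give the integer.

F0 = init (4 atoms)
F1 = F0 ∪ {at(a), at(b), at(c), at(e), at(f), near(a), near(b), near(c), near(e)}  (13 atoms)
F2 = F1 ∪ {above(c), above(e)}  (15 atoms)
goal ⊆ F2  ⇒  h_max = 2

2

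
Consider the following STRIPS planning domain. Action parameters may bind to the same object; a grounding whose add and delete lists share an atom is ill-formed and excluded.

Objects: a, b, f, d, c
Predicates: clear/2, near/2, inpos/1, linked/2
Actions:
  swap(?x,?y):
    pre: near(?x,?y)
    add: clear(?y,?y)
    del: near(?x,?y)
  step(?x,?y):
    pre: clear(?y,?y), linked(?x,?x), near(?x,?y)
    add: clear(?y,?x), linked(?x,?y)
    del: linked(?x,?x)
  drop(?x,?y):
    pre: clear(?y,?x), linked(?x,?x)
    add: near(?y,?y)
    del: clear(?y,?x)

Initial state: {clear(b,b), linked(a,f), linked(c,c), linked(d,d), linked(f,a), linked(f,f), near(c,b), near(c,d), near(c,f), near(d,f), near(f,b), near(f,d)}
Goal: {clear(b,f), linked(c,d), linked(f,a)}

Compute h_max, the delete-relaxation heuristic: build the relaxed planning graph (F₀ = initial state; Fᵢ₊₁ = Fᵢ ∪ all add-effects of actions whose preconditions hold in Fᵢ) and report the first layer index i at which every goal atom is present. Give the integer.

F0 = init (12 atoms)
F1 = F0 ∪ {clear(b,c), clear(b,f), clear(d,d), clear(f,f), linked(c,b), linked(f,b)}  (18 atoms)
F2 = F1 ∪ {clear(d,c), clear(d,f), clear(f,c), clear(f,d), linked(c,d), linked(c,f), linked(d,f), linked(f,d), near(b,b), near(d,d), near(f,f)}  (29 atoms)
goal ⊆ F2  ⇒  h_max = 2

2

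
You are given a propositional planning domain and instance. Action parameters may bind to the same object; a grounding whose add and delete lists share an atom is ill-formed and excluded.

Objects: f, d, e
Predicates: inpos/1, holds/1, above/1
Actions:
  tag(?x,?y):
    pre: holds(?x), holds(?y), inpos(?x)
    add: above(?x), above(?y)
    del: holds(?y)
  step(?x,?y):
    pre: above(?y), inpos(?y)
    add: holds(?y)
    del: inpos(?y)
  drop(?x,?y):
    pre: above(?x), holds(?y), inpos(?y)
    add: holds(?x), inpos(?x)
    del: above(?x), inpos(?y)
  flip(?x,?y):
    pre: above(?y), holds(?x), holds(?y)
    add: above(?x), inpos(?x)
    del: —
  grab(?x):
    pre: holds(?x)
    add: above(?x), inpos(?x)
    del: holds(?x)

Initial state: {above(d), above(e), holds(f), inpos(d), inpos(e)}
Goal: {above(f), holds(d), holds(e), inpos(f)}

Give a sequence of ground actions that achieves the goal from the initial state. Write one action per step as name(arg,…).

step(f,d); step(f,e); flip(f,d)

1. step(f,d)  →  {above(d), above(e), holds(d), holds(f), inpos(e)}
2. step(f,e)  →  {above(d), above(e), holds(d), holds(e), holds(f)}
3. flip(f,d)  →  {above(d), above(e), above(f), holds(d), holds(e), holds(f), inpos(f)}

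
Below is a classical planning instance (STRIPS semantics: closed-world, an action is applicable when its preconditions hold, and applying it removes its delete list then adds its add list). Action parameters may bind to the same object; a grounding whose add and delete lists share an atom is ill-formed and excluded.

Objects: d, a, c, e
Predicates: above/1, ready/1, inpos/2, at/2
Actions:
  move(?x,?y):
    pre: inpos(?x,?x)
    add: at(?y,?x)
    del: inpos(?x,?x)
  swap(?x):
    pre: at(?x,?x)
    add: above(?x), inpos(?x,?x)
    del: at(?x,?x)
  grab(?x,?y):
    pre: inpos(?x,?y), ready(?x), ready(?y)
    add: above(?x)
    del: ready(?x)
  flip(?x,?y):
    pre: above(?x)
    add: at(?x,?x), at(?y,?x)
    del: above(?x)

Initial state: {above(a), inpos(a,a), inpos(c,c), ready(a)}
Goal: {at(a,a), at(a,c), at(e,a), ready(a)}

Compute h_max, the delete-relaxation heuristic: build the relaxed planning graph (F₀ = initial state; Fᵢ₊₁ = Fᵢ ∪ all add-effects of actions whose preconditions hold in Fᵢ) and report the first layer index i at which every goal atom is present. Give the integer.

F0 = init (4 atoms)
F1 = F0 ∪ {at(a,a), at(a,c), at(c,a), at(c,c), at(d,a), at(d,c), at(e,a), at(e,c)}  (12 atoms)
goal ⊆ F1  ⇒  h_max = 1

1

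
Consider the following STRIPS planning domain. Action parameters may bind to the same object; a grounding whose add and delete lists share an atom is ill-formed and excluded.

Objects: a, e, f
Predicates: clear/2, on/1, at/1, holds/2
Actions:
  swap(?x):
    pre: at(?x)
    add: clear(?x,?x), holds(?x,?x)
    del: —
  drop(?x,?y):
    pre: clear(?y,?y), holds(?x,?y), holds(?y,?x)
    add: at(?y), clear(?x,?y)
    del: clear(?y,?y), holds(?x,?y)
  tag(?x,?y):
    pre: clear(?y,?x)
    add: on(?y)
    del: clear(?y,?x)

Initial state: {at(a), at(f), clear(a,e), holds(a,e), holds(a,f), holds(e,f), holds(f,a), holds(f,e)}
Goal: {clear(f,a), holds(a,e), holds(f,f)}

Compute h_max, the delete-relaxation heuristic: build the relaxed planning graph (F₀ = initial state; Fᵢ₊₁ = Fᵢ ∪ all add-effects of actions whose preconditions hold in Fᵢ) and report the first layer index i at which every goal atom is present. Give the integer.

2

F0 = init (8 atoms)
F1 = F0 ∪ {clear(a,a), clear(f,f), holds(a,a), holds(f,f), on(a)}  (13 atoms)
F2 = F1 ∪ {clear(a,f), clear(e,f), clear(f,a), on(f)}  (17 atoms)
goal ⊆ F2  ⇒  h_max = 2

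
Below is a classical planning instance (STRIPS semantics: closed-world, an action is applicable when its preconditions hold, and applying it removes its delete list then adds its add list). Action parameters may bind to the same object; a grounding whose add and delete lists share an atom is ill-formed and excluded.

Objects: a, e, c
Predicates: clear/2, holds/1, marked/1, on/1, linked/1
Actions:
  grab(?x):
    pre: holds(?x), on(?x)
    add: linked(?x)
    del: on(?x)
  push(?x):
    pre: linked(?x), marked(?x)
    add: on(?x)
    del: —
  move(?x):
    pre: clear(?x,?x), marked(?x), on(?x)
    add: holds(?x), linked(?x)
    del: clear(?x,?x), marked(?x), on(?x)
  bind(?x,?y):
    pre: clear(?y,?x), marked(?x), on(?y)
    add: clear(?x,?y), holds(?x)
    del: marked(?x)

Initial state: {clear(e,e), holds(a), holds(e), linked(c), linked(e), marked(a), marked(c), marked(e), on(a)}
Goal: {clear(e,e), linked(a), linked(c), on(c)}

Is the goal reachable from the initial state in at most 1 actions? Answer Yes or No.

1. grab(a)  →  {clear(e,e), holds(a), holds(e), linked(a), linked(c), linked(e), marked(a), marked(c), marked(e)}
2. push(c)  →  {clear(e,e), holds(a), holds(e), linked(a), linked(c), linked(e), marked(a), marked(c), marked(e), on(c)}
optimal plan length = 2; 2 > 1

No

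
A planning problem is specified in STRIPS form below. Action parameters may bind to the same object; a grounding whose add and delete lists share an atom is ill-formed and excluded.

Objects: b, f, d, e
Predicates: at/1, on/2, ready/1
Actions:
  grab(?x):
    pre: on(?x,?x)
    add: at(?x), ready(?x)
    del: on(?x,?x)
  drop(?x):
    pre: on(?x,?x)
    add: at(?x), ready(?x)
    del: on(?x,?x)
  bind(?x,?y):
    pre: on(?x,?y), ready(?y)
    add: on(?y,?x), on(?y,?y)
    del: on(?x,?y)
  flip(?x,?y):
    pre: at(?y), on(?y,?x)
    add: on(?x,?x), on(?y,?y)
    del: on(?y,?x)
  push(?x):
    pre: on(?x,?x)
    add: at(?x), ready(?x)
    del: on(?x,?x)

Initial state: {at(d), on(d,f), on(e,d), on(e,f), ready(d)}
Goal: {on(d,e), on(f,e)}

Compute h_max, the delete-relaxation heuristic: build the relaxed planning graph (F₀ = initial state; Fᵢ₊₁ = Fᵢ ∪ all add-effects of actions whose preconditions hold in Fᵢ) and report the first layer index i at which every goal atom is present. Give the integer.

3

F0 = init (5 atoms)
F1 = F0 ∪ {on(d,d), on(d,e), on(f,f)}  (8 atoms)
F2 = F1 ∪ {at(f), on(e,e), ready(f)}  (11 atoms)
F3 = F2 ∪ {at(e), on(f,d), on(f,e), ready(e)}  (15 atoms)
goal ⊆ F3  ⇒  h_max = 3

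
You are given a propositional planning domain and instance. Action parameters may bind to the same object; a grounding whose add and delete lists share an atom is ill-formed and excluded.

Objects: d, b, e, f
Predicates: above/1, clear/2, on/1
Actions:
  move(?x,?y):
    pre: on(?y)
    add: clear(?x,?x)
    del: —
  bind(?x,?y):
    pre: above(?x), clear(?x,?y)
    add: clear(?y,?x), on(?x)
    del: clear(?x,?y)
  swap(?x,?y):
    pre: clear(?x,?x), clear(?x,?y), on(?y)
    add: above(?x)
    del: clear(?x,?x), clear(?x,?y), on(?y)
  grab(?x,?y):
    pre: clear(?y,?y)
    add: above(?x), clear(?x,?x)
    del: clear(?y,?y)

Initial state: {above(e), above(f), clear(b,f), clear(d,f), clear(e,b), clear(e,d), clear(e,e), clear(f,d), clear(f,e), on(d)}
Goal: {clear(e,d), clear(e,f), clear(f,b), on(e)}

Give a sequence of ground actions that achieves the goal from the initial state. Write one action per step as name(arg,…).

1. bind(e,b)  →  {above(e), above(f), clear(b,e), clear(b,f), clear(d,f), clear(e,d), clear(e,e), clear(f,d), clear(f,e), on(d), on(e)}
2. bind(f,e)  →  {above(e), above(f), clear(b,e), clear(b,f), clear(d,f), clear(e,d), clear(e,e), clear(e,f), clear(f,d), on(d), on(e), on(f)}
3. grab(b,e)  →  {above(b), above(e), above(f), clear(b,b), clear(b,e), clear(b,f), clear(d,f), clear(e,d), clear(e,f), clear(f,d), on(d), on(e), on(f)}
4. bind(b,f)  →  {above(b), above(e), above(f), clear(b,b), clear(b,e), clear(d,f), clear(e,d), clear(e,f), clear(f,b), clear(f,d), on(b), on(d), on(e), on(f)}

bind(e,b); bind(f,e); grab(b,e); bind(b,f)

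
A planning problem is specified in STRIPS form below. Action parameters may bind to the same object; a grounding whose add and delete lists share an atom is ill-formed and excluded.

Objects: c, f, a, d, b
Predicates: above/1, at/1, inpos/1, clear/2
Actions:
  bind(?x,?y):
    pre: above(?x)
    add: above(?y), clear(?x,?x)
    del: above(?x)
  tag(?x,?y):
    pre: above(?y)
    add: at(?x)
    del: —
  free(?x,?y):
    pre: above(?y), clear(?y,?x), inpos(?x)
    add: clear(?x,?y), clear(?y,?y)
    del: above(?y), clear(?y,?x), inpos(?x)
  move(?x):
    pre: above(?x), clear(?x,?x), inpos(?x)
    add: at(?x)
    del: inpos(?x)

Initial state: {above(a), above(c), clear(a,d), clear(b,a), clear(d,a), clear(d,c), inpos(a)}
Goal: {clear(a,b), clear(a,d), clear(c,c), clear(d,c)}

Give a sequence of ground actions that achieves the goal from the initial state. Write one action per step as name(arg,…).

1. bind(c,b)  →  {above(a), above(b), clear(a,d), clear(b,a), clear(c,c), clear(d,a), clear(d,c), inpos(a)}
2. free(a,b)  →  {above(a), clear(a,b), clear(a,d), clear(b,b), clear(c,c), clear(d,a), clear(d,c)}

bind(c,b); free(a,b)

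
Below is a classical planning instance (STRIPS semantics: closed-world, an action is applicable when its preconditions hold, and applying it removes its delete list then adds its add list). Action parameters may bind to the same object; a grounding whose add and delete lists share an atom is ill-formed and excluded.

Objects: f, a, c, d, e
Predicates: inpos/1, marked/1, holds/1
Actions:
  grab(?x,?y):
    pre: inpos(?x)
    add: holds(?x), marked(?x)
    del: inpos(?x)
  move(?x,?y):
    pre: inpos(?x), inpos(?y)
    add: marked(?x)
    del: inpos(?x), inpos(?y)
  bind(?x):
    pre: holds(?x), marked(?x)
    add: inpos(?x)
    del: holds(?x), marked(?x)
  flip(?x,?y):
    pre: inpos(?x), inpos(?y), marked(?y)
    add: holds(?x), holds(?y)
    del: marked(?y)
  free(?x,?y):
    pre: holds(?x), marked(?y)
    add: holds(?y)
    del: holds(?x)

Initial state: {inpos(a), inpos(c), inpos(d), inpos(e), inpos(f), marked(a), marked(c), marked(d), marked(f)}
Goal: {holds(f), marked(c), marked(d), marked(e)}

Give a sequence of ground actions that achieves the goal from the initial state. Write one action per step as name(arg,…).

1. grab(f,f)  →  {holds(f), inpos(a), inpos(c), inpos(d), inpos(e), marked(a), marked(c), marked(d), marked(f)}
2. grab(e,f)  →  {holds(e), holds(f), inpos(a), inpos(c), inpos(d), marked(a), marked(c), marked(d), marked(e), marked(f)}

grab(f,f); grab(e,f)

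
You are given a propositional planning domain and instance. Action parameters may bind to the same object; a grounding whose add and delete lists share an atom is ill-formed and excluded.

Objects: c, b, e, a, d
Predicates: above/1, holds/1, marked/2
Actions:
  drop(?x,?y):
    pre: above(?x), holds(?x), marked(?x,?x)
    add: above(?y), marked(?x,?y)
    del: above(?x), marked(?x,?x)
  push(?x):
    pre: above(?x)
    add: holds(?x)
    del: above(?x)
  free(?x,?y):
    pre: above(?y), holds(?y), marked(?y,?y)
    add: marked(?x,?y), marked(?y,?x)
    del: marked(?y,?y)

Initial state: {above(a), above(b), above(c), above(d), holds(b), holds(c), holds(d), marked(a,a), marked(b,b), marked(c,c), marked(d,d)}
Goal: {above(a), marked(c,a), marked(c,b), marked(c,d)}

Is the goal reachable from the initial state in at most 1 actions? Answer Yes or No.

No

1. drop(c,a)  →  {above(a), above(b), above(d), holds(b), holds(c), holds(d), marked(a,a), marked(b,b), marked(c,a), marked(d,d)}
2. free(c,b)  →  {above(a), above(b), above(d), holds(b), holds(c), holds(d), marked(a,a), marked(b,c), marked(c,a), marked(c,b), marked(d,d)}
3. free(c,d)  →  {above(a), above(b), above(d), holds(b), holds(c), holds(d), marked(a,a), marked(b,c), marked(c,a), marked(c,b), marked(c,d), marked(d,c)}
optimal plan length = 3; 3 > 1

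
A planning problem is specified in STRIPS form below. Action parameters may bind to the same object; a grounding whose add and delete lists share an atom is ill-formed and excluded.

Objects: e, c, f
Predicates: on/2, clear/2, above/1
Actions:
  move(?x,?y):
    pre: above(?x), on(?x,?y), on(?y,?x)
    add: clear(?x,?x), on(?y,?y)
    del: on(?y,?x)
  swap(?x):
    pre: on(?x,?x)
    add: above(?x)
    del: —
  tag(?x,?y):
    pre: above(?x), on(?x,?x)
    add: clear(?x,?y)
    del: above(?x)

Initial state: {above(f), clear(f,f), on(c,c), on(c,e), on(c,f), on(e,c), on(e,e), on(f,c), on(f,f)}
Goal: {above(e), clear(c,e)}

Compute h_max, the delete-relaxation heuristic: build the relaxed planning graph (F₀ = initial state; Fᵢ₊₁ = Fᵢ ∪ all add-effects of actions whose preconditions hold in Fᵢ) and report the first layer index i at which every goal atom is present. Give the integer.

2

F0 = init (9 atoms)
F1 = F0 ∪ {above(c), above(e), clear(f,c), clear(f,e)}  (13 atoms)
F2 = F1 ∪ {clear(c,c), clear(c,e), clear(c,f), clear(e,c), clear(e,e), clear(e,f)}  (19 atoms)
goal ⊆ F2  ⇒  h_max = 2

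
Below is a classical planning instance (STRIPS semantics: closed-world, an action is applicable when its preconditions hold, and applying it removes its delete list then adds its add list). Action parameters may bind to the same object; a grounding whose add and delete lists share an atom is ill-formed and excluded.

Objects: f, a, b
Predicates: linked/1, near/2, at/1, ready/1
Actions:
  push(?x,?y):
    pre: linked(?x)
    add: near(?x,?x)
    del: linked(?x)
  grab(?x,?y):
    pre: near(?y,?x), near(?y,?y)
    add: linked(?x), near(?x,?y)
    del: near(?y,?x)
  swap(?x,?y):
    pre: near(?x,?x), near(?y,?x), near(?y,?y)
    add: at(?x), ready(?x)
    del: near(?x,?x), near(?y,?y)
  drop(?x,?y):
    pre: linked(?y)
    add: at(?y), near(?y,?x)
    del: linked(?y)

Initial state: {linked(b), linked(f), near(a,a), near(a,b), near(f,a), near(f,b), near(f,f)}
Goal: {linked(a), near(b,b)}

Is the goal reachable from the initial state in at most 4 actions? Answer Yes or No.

1. push(b,f)  →  {linked(f), near(a,a), near(a,b), near(b,b), near(f,a), near(f,b), near(f,f)}
2. grab(a,f)  →  {linked(a), linked(f), near(a,a), near(a,b), near(a,f), near(b,b), near(f,b), near(f,f)}
optimal plan length = 2; 2 ≤ 4

Yes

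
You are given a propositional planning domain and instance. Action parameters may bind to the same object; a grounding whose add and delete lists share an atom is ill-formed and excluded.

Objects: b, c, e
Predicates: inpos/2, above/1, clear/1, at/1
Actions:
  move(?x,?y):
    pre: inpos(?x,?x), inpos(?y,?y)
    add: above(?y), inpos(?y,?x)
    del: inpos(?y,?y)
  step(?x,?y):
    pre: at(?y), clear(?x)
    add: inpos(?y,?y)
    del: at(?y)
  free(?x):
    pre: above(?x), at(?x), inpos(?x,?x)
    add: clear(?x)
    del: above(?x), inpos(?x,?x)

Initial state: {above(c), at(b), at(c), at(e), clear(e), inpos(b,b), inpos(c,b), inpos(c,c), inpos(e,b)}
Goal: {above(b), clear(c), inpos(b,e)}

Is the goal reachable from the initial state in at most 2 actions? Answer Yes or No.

1. step(e,e)  →  {above(c), at(b), at(c), clear(e), inpos(b,b), inpos(c,b), inpos(c,c), inpos(e,b), inpos(e,e)}
2. move(e,b)  →  {above(b), above(c), at(b), at(c), clear(e), inpos(b,e), inpos(c,b), inpos(c,c), inpos(e,b), inpos(e,e)}
3. free(c)  →  {above(b), at(b), at(c), clear(c), clear(e), inpos(b,e), inpos(c,b), inpos(e,b), inpos(e,e)}
optimal plan length = 3; 3 > 2

No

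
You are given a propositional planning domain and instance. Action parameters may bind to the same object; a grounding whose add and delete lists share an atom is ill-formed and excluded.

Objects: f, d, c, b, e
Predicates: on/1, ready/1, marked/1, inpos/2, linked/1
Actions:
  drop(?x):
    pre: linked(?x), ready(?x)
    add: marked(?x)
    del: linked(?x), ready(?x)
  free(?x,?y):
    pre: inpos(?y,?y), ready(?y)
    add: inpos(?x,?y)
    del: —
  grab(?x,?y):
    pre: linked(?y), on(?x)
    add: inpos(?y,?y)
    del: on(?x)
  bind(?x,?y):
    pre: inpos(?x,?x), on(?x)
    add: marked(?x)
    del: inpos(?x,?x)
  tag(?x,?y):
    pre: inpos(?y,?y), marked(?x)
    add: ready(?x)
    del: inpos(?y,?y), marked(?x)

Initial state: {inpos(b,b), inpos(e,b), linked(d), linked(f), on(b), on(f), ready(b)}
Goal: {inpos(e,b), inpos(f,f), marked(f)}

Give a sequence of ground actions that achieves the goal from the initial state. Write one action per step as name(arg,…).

1. grab(b,f)  →  {inpos(b,b), inpos(e,b), inpos(f,f), linked(d), linked(f), on(f), ready(b)}
2. bind(f,f)  →  {inpos(b,b), inpos(e,b), linked(d), linked(f), marked(f), on(f), ready(b)}
3. grab(f,f)  →  {inpos(b,b), inpos(e,b), inpos(f,f), linked(d), linked(f), marked(f), ready(b)}

grab(b,f); bind(f,f); grab(f,f)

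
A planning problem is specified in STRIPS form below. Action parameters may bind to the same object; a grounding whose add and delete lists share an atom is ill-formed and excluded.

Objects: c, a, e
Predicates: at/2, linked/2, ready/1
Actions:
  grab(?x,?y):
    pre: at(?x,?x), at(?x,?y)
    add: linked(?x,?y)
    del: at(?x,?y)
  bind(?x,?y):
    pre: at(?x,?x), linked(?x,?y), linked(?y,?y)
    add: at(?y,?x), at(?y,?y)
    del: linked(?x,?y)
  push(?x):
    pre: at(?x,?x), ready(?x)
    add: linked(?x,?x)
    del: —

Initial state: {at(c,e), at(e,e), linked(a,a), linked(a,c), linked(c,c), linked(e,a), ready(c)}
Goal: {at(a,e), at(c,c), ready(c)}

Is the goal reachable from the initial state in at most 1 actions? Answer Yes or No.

No

1. bind(e,a)  →  {at(a,a), at(a,e), at(c,e), at(e,e), linked(a,a), linked(a,c), linked(c,c), ready(c)}
2. bind(a,c)  →  {at(a,a), at(a,e), at(c,a), at(c,c), at(c,e), at(e,e), linked(a,a), linked(c,c), ready(c)}
optimal plan length = 2; 2 > 1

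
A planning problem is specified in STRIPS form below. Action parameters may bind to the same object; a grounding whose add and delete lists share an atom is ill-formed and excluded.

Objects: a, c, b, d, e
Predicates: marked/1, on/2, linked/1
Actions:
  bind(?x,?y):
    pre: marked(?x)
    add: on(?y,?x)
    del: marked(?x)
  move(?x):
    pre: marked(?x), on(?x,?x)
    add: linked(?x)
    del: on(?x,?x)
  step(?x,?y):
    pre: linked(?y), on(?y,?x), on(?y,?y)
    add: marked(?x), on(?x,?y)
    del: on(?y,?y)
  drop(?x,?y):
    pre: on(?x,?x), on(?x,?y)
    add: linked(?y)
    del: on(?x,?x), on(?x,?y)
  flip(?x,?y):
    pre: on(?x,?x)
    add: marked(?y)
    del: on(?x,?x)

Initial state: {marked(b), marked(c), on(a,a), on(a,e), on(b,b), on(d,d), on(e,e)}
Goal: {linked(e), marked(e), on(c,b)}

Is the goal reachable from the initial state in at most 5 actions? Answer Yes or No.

Yes

1. bind(b,c)  →  {marked(c), on(a,a), on(a,e), on(b,b), on(c,b), on(d,d), on(e,e)}
2. drop(a,e)  →  {linked(e), marked(c), on(b,b), on(c,b), on(d,d), on(e,e)}
3. flip(b,e)  →  {linked(e), marked(c), marked(e), on(c,b), on(d,d), on(e,e)}
optimal plan length = 3; 3 ≤ 5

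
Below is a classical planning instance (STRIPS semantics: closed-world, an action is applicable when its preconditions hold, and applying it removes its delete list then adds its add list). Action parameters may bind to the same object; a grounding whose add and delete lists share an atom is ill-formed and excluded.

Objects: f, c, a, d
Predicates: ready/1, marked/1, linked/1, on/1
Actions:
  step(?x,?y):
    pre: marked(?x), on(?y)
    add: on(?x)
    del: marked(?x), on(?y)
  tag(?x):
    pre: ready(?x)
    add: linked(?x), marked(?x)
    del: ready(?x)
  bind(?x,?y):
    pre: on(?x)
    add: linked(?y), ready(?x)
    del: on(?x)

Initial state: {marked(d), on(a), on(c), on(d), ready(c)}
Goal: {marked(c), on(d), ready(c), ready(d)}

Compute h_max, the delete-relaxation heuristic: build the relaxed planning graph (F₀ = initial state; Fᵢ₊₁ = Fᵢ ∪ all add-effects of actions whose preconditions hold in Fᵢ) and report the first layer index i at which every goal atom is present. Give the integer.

F0 = init (5 atoms)
F1 = F0 ∪ {linked(a), linked(c), linked(d), linked(f), marked(c), ready(a), ready(d)}  (12 atoms)
goal ⊆ F1  ⇒  h_max = 1

1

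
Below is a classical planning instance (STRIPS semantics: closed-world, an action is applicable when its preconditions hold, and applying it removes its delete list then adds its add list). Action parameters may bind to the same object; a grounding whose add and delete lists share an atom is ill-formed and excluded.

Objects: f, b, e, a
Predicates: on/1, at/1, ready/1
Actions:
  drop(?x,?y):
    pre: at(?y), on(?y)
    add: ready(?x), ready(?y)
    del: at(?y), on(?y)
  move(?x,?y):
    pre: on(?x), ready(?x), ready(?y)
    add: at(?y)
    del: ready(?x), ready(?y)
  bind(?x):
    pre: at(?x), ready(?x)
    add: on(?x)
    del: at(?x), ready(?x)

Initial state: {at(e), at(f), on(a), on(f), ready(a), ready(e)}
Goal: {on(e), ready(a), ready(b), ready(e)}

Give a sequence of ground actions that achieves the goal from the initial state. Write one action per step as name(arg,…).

drop(b,f); move(a,a); bind(e); drop(e,a)

1. drop(b,f)  →  {at(e), on(a), ready(a), ready(b), ready(e), ready(f)}
2. move(a,a)  →  {at(a), at(e), on(a), ready(b), ready(e), ready(f)}
3. bind(e)  →  {at(a), on(a), on(e), ready(b), ready(f)}
4. drop(e,a)  →  {on(e), ready(a), ready(b), ready(e), ready(f)}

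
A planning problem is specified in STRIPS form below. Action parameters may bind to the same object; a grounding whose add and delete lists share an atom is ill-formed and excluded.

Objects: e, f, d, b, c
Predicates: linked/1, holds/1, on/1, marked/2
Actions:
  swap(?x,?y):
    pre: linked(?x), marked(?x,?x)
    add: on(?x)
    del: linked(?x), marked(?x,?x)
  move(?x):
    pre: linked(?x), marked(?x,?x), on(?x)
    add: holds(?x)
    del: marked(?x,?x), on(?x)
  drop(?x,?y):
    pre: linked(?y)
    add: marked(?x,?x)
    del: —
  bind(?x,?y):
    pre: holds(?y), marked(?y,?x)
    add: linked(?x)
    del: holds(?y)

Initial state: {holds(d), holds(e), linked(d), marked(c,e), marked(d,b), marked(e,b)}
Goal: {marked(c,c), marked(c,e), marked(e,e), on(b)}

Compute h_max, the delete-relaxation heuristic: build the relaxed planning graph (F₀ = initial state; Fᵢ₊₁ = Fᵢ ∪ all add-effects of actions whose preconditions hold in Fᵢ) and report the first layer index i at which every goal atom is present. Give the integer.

2

F0 = init (6 atoms)
F1 = F0 ∪ {linked(b), marked(b,b), marked(c,c), marked(d,d), marked(e,e), marked(f,f)}  (12 atoms)
F2 = F1 ∪ {linked(e), on(b), on(d)}  (15 atoms)
goal ⊆ F2  ⇒  h_max = 2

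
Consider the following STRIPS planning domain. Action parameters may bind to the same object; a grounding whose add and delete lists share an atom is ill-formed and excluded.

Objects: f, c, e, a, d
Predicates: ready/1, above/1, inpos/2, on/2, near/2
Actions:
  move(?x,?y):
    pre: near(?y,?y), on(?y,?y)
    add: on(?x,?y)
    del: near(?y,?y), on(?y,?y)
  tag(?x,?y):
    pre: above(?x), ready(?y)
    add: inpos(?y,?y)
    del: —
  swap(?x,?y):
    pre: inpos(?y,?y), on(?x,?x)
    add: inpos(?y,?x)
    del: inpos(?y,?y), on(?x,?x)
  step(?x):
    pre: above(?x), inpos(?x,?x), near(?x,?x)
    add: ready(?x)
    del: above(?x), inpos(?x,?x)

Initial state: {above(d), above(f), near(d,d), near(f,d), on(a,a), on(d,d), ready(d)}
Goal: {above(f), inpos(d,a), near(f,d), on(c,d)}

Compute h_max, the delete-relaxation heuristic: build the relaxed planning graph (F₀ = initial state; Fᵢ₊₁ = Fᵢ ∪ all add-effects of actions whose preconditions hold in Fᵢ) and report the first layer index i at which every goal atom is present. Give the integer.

F0 = init (7 atoms)
F1 = F0 ∪ {inpos(d,d), on(a,d), on(c,d), on(e,d), on(f,d)}  (12 atoms)
F2 = F1 ∪ {inpos(d,a)}  (13 atoms)
goal ⊆ F2  ⇒  h_max = 2

2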